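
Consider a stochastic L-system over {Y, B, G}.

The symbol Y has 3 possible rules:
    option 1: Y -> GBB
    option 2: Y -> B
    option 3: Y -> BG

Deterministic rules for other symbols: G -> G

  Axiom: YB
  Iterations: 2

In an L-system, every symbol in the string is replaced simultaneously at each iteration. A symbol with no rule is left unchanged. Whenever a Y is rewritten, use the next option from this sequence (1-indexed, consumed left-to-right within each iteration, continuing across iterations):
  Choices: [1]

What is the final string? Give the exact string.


Step 0: YB
Step 1: GBBB  (used choices [1])
Step 2: GBBB  (used choices [])

Answer: GBBB


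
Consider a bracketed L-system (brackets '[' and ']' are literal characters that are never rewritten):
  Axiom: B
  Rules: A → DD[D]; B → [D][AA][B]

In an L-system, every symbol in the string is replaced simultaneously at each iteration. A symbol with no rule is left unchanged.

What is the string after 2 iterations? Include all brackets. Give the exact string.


Step 0: B
Step 1: [D][AA][B]
Step 2: [D][DD[D]DD[D]][[D][AA][B]]

Answer: [D][DD[D]DD[D]][[D][AA][B]]


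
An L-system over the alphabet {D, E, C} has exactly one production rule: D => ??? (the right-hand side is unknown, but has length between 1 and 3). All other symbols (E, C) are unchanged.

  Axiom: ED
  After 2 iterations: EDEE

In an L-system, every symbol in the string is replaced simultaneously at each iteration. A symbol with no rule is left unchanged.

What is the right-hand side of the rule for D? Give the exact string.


Trying D => DE:
  Step 0: ED
  Step 1: EDE
  Step 2: EDEE
Matches the given result.

Answer: DE


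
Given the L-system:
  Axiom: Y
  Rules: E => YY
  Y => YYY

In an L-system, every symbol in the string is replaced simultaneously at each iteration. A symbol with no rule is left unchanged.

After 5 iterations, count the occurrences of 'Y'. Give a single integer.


Answer: 243

Derivation:
Step 0: Y  (1 'Y')
Step 1: YYY  (3 'Y')
Step 2: YYYYYYYYY  (9 'Y')
Step 3: YYYYYYYYYYYYYYYYYYYYYYYYYYY  (27 'Y')
Step 4: YYYYYYYYYYYYYYYYYYYYYYYYYYYYYYYYYYYYYYYYYYYYYYYYYYYYYYYYYYYYYYYYYYYYYYYYYYYYYYYYY  (81 'Y')
Step 5: YYYYYYYYYYYYYYYYYYYYYYYYYYYYYYYYYYYYYYYYYYYYYYYYYYYYYYYYYYYYYYYYYYYYYYYYYYYYYYYYYYYYYYYYYYYYYYYYYYYYYYYYYYYYYYYYYYYYYYYYYYYYYYYYYYYYYYYYYYYYYYYYYYYYYYYYYYYYYYYYYYYYYYYYYYYYYYYYYYYYYYYYYYYYYYYYYYYYYYYYYYYYYYYYYYYYYYYYYYYYYYYYYYYYYYYYYYYYYYYYYYY  (243 'Y')


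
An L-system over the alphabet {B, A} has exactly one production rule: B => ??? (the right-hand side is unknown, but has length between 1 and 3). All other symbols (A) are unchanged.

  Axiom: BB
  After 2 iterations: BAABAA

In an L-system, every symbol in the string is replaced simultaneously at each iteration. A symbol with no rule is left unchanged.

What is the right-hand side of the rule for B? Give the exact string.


Answer: BA

Derivation:
Trying B => BA:
  Step 0: BB
  Step 1: BABA
  Step 2: BAABAA
Matches the given result.


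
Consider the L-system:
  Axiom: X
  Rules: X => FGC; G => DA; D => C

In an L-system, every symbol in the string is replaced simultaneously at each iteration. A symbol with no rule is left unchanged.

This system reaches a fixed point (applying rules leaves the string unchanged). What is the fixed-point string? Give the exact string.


Step 0: X
Step 1: FGC
Step 2: FDAC
Step 3: FCAC
Step 4: FCAC  (unchanged — fixed point at step 3)

Answer: FCAC


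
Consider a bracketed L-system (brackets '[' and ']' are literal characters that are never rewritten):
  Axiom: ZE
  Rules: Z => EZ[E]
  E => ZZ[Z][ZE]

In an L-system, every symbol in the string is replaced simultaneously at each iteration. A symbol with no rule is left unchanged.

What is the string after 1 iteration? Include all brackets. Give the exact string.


Step 0: ZE
Step 1: EZ[E]ZZ[Z][ZE]

Answer: EZ[E]ZZ[Z][ZE]


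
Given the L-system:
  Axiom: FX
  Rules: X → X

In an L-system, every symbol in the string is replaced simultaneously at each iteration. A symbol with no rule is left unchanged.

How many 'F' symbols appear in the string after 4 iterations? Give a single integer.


Step 0: FX  (1 'F')
Step 1: FX  (1 'F')
Step 2: FX  (1 'F')
Step 3: FX  (1 'F')
Step 4: FX  (1 'F')

Answer: 1


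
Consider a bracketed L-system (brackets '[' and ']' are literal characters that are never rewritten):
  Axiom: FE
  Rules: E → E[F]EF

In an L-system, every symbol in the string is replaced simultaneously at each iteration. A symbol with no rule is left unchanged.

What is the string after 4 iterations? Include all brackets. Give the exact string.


Answer: FE[F]EF[F]E[F]EFF[F]E[F]EF[F]E[F]EFFF[F]E[F]EF[F]E[F]EFF[F]E[F]EF[F]E[F]EFFFF

Derivation:
Step 0: FE
Step 1: FE[F]EF
Step 2: FE[F]EF[F]E[F]EFF
Step 3: FE[F]EF[F]E[F]EFF[F]E[F]EF[F]E[F]EFFF
Step 4: FE[F]EF[F]E[F]EFF[F]E[F]EF[F]E[F]EFFF[F]E[F]EF[F]E[F]EFF[F]E[F]EF[F]E[F]EFFFF


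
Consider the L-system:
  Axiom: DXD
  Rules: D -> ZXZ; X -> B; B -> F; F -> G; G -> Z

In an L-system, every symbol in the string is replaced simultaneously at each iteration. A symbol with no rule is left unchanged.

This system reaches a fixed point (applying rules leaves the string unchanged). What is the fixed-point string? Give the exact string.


Answer: ZZZZZZZ

Derivation:
Step 0: DXD
Step 1: ZXZBZXZ
Step 2: ZBZFZBZ
Step 3: ZFZGZFZ
Step 4: ZGZZZGZ
Step 5: ZZZZZZZ
Step 6: ZZZZZZZ  (unchanged — fixed point at step 5)


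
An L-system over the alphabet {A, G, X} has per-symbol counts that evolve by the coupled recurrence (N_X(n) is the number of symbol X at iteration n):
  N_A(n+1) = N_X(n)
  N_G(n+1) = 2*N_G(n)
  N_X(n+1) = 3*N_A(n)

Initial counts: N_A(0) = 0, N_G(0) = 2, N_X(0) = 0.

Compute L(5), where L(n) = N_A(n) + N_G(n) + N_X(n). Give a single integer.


Step 0: N_A=0, N_G=2, N_X=0, L=2
Step 1: N_A=0, N_G=4, N_X=0, L=4
Step 2: N_A=0, N_G=8, N_X=0, L=8
Step 3: N_A=0, N_G=16, N_X=0, L=16
Step 4: N_A=0, N_G=32, N_X=0, L=32
Step 5: N_A=0, N_G=64, N_X=0, L=64

Answer: 64


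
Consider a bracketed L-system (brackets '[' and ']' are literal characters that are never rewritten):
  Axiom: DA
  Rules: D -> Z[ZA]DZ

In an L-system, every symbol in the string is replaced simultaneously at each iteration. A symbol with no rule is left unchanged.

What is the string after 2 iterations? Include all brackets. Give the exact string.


Answer: Z[ZA]Z[ZA]DZZA

Derivation:
Step 0: DA
Step 1: Z[ZA]DZA
Step 2: Z[ZA]Z[ZA]DZZA


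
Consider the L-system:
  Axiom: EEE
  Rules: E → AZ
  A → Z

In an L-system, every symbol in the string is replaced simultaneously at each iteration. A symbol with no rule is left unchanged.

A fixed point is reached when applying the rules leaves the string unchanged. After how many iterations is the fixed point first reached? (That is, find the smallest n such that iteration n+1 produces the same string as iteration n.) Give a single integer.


Answer: 2

Derivation:
Step 0: EEE
Step 1: AZAZAZ
Step 2: ZZZZZZ
Step 3: ZZZZZZ  (unchanged — fixed point at step 2)


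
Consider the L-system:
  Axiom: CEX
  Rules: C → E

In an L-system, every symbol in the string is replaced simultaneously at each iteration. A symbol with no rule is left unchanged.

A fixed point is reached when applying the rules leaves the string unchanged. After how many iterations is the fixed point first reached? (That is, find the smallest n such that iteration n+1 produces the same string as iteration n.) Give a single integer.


Answer: 1

Derivation:
Step 0: CEX
Step 1: EEX
Step 2: EEX  (unchanged — fixed point at step 1)


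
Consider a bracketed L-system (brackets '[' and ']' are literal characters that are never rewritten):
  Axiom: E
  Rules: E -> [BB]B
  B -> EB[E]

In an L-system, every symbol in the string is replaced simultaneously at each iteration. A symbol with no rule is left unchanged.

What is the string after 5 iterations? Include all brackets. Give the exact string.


Step 0: E
Step 1: [BB]B
Step 2: [EB[E]EB[E]]EB[E]
Step 3: [[BB]BEB[E][[BB]B][BB]BEB[E][[BB]B]][BB]BEB[E][[BB]B]
Step 4: [[EB[E]EB[E]]EB[E][BB]BEB[E][[BB]B][[EB[E]EB[E]]EB[E]][EB[E]EB[E]]EB[E][BB]BEB[E][[BB]B][[EB[E]EB[E]]EB[E]]][EB[E]EB[E]]EB[E][BB]BEB[E][[BB]B][[EB[E]EB[E]]EB[E]]
Step 5: [[[BB]BEB[E][[BB]B][BB]BEB[E][[BB]B]][BB]BEB[E][[BB]B][EB[E]EB[E]]EB[E][BB]BEB[E][[BB]B][[EB[E]EB[E]]EB[E]][[[BB]BEB[E][[BB]B][BB]BEB[E][[BB]B]][BB]BEB[E][[BB]B]][[BB]BEB[E][[BB]B][BB]BEB[E][[BB]B]][BB]BEB[E][[BB]B][EB[E]EB[E]]EB[E][BB]BEB[E][[BB]B][[EB[E]EB[E]]EB[E]][[[BB]BEB[E][[BB]B][BB]BEB[E][[BB]B]][BB]BEB[E][[BB]B]]][[BB]BEB[E][[BB]B][BB]BEB[E][[BB]B]][BB]BEB[E][[BB]B][EB[E]EB[E]]EB[E][BB]BEB[E][[BB]B][[EB[E]EB[E]]EB[E]][[[BB]BEB[E][[BB]B][BB]BEB[E][[BB]B]][BB]BEB[E][[BB]B]]

Answer: [[[BB]BEB[E][[BB]B][BB]BEB[E][[BB]B]][BB]BEB[E][[BB]B][EB[E]EB[E]]EB[E][BB]BEB[E][[BB]B][[EB[E]EB[E]]EB[E]][[[BB]BEB[E][[BB]B][BB]BEB[E][[BB]B]][BB]BEB[E][[BB]B]][[BB]BEB[E][[BB]B][BB]BEB[E][[BB]B]][BB]BEB[E][[BB]B][EB[E]EB[E]]EB[E][BB]BEB[E][[BB]B][[EB[E]EB[E]]EB[E]][[[BB]BEB[E][[BB]B][BB]BEB[E][[BB]B]][BB]BEB[E][[BB]B]]][[BB]BEB[E][[BB]B][BB]BEB[E][[BB]B]][BB]BEB[E][[BB]B][EB[E]EB[E]]EB[E][BB]BEB[E][[BB]B][[EB[E]EB[E]]EB[E]][[[BB]BEB[E][[BB]B][BB]BEB[E][[BB]B]][BB]BEB[E][[BB]B]]


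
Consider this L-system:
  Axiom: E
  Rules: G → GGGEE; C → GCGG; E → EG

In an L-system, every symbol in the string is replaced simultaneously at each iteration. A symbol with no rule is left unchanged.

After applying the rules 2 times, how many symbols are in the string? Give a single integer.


Answer: 7

Derivation:
Step 0: length = 1
Step 1: length = 2
Step 2: length = 7


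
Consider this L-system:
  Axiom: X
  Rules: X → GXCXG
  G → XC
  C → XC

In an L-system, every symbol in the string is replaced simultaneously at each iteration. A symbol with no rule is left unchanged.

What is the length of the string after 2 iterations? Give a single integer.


Answer: 16

Derivation:
Step 0: length = 1
Step 1: length = 5
Step 2: length = 16


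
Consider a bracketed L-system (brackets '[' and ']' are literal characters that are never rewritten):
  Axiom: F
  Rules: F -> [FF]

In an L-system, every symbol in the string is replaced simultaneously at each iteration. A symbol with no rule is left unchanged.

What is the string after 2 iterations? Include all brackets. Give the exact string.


Step 0: F
Step 1: [FF]
Step 2: [[FF][FF]]

Answer: [[FF][FF]]


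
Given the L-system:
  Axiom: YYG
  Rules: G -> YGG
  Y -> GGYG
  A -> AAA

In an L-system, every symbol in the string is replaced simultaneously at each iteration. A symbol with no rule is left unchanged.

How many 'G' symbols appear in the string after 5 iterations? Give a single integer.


Final string: GGYGYGGYGGGGYGYGGYGGYGGYGGGGYGYGGGGYGYGGYGGYGGYGGGGYGYGGGGYGYGGYGGGGYGYGGYGGYGGYGGGGYGYGGGGYGYGGYGGGGYGYGGYGGGGYGYGGYGGGGYGYGGYGGYGGYGGGGYGYGGGGYGYGGYGGYGGYGGGGYGYGGGGYGYGGYGGGGYGYGGYGGYGGYGGGGYGYGGGGYGYGGYGGGGYGYGGYGGYGGYGGGGYGYGGGGYGYGGYGGGGYGYGGYGGYGGYGGGGYGYGGGGYGYGGYGGGGYGYGGYGGGGYGYGGYGGGGYGYGGYGGYGGYGGGGYGYGGGGYGYGGYGGYGGYGGGGYGYGGGGYGYGGYGGGGYGYGGYGGGGYGYGGYGGGGYGYGGYGGYGGYGGGGYGYGGGGYGYGGYGGYGGYGGGGYGYGGGGYGYGGYGGGGYGYGGYGGYGGYGGGGYGYGGGGYGYGGYGGGGYGYGGYGGGGYGYGGYGGGGYGYGGYGGYGGYGGGGYGYGGGGYGYGGYGGYGGYGGGGYGYGGGGYGYGGYGGGGYGYGGYGGYGGYGGGGYGYGGGGYGYGGYGGGGYGYGGYGGGGYGYGGYGGGGYGYGGYGGYGGYGGGGYGYGGGGYGYGGYGGYGGYGGGGYGYGGGGYGYGGYGGGGYGYGGYGGYGGYGGGGYGYGGGGYGYGGYGGGGYGYGGYGGYGGYGGGGYGYGGGGYGYGGYGGGGYGYGGYGGYGGYGGGGYGYGGGGYGYGGYGGGGYGYGGYGGGGYGYGGYGGGGYGYGGYGGYGGYGGGGYGYGGGGYGYGGYGGYGGYGGGGYGYGGGGYGYGGYGGGGYGYGGYGGGGYGYGGYGGGGYGYGGYGGYGGYGGGGYGYGGGGYGYGGYGGYGGYGGGGYGYGGGGYGYGGYGGGGYGYGGYGGYGGYGGGGYGYGGGGYGYGGYGGGGYGYGGYGGYGGYGGGGYGYGGGGYGYGGYGGGGYGYGGYGGYGGYGGGGYGYGGGGYGYGGYGGGGYGYGGYGGGGYGYGGYGGGGYGYGGYGGYGGYGGGGYGYGGGGYGYGGYGGYGGYGGGGYGYGGGGYGYGGYGGGGYGYGGYGGGGYGYGGYGGGGYGYGGYGGYGGYGGGGYGYGGGGYGYGGYGGYGGYGGGGYGYGGGGYGYGGYGGGGYGYGGYGGYGGYGGGGYGYGGGGYGYGGYGGGGYGYGGYGGGGYGYGGYGGGGYGYGGYGGYGGYGGGGYGYGGGGYGYGGYGGYGGYGGGGYGYGGGGYGYGGYGGGGYGYGGYGGYGGYGGGGYGYGGGGYGYGGYGGGGYGYGGYGG
Count of 'G': 905

Answer: 905


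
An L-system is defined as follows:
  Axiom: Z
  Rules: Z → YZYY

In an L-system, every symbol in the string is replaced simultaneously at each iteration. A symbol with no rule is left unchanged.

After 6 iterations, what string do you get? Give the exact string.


Step 0: Z
Step 1: YZYY
Step 2: YYZYYYY
Step 3: YYYZYYYYYY
Step 4: YYYYZYYYYYYYY
Step 5: YYYYYZYYYYYYYYYY
Step 6: YYYYYYZYYYYYYYYYYYY

Answer: YYYYYYZYYYYYYYYYYYY


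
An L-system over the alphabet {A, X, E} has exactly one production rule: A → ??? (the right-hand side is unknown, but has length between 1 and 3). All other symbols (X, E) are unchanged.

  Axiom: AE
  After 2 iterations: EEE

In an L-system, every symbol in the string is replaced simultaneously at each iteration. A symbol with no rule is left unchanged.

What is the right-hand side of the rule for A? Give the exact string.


Answer: EE

Derivation:
Trying A → EE:
  Step 0: AE
  Step 1: EEE
  Step 2: EEE
Matches the given result.


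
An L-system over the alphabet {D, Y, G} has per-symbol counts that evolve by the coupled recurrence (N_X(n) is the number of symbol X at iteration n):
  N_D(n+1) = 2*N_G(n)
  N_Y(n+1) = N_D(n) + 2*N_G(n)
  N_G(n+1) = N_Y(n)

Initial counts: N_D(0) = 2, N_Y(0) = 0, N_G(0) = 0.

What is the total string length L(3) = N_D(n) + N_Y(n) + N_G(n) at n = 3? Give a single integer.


Step 0: N_D=2, N_Y=0, N_G=0, L=2
Step 1: N_D=0, N_Y=2, N_G=0, L=2
Step 2: N_D=0, N_Y=0, N_G=2, L=2
Step 3: N_D=4, N_Y=4, N_G=0, L=8

Answer: 8


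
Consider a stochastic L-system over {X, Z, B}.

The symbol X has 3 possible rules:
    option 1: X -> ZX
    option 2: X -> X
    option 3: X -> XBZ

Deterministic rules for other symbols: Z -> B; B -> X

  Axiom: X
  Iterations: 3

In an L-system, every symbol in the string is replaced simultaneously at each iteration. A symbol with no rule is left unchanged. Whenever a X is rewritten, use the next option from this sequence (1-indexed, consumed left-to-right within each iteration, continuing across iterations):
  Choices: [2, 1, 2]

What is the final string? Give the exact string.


Step 0: X
Step 1: X  (used choices [2])
Step 2: ZX  (used choices [1])
Step 3: BX  (used choices [2])

Answer: BX


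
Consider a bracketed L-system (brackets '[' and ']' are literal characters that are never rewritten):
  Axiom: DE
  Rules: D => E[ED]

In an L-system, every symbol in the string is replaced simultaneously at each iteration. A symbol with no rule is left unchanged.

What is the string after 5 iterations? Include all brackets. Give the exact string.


Answer: E[EE[EE[EE[EE[ED]]]]]E

Derivation:
Step 0: DE
Step 1: E[ED]E
Step 2: E[EE[ED]]E
Step 3: E[EE[EE[ED]]]E
Step 4: E[EE[EE[EE[ED]]]]E
Step 5: E[EE[EE[EE[EE[ED]]]]]E


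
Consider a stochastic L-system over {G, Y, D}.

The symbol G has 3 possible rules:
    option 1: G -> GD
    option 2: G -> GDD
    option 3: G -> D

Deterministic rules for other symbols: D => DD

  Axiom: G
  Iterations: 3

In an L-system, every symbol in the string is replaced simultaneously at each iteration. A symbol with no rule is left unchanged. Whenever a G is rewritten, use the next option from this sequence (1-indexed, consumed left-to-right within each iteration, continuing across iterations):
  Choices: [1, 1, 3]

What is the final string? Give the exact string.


Step 0: G
Step 1: GD  (used choices [1])
Step 2: GDDD  (used choices [1])
Step 3: DDDDDDD  (used choices [3])

Answer: DDDDDDD


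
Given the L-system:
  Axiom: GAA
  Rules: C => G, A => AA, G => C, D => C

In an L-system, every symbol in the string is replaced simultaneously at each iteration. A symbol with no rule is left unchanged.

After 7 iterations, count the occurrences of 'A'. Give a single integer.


Answer: 256

Derivation:
Step 0: GAA  (2 'A')
Step 1: CAAAA  (4 'A')
Step 2: GAAAAAAAA  (8 'A')
Step 3: CAAAAAAAAAAAAAAAA  (16 'A')
Step 4: GAAAAAAAAAAAAAAAAAAAAAAAAAAAAAAAA  (32 'A')
Step 5: CAAAAAAAAAAAAAAAAAAAAAAAAAAAAAAAAAAAAAAAAAAAAAAAAAAAAAAAAAAAAAAAA  (64 'A')
Step 6: GAAAAAAAAAAAAAAAAAAAAAAAAAAAAAAAAAAAAAAAAAAAAAAAAAAAAAAAAAAAAAAAAAAAAAAAAAAAAAAAAAAAAAAAAAAAAAAAAAAAAAAAAAAAAAAAAAAAAAAAAAAAAAAAA  (128 'A')
Step 7: CAAAAAAAAAAAAAAAAAAAAAAAAAAAAAAAAAAAAAAAAAAAAAAAAAAAAAAAAAAAAAAAAAAAAAAAAAAAAAAAAAAAAAAAAAAAAAAAAAAAAAAAAAAAAAAAAAAAAAAAAAAAAAAAAAAAAAAAAAAAAAAAAAAAAAAAAAAAAAAAAAAAAAAAAAAAAAAAAAAAAAAAAAAAAAAAAAAAAAAAAAAAAAAAAAAAAAAAAAAAAAAAAAAAAAAAAAAAAAAAAAAAAAAAAAAAAAAAA  (256 'A')


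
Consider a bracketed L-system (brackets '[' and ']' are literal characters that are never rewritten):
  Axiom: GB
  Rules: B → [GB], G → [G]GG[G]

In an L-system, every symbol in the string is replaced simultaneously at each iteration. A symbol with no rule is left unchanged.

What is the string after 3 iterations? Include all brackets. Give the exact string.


Step 0: GB
Step 1: [G]GG[G][GB]
Step 2: [[G]GG[G]][G]GG[G][G]GG[G][[G]GG[G]][[G]GG[G][GB]]
Step 3: [[[G]GG[G]][G]GG[G][G]GG[G][[G]GG[G]]][[G]GG[G]][G]GG[G][G]GG[G][[G]GG[G]][[G]GG[G]][G]GG[G][G]GG[G][[G]GG[G]][[[G]GG[G]][G]GG[G][G]GG[G][[G]GG[G]]][[[G]GG[G]][G]GG[G][G]GG[G][[G]GG[G]][[G]GG[G][GB]]]

Answer: [[[G]GG[G]][G]GG[G][G]GG[G][[G]GG[G]]][[G]GG[G]][G]GG[G][G]GG[G][[G]GG[G]][[G]GG[G]][G]GG[G][G]GG[G][[G]GG[G]][[[G]GG[G]][G]GG[G][G]GG[G][[G]GG[G]]][[[G]GG[G]][G]GG[G][G]GG[G][[G]GG[G]][[G]GG[G][GB]]]


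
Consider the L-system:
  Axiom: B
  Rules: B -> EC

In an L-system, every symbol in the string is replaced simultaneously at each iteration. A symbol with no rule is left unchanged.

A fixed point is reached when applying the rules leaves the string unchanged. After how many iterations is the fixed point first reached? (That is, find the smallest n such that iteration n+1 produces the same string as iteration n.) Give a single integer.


Answer: 1

Derivation:
Step 0: B
Step 1: EC
Step 2: EC  (unchanged — fixed point at step 1)


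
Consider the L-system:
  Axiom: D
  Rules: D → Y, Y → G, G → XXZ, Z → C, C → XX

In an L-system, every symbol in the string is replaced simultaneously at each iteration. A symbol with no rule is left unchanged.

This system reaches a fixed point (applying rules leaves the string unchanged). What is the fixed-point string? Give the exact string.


Answer: XXXX

Derivation:
Step 0: D
Step 1: Y
Step 2: G
Step 3: XXZ
Step 4: XXC
Step 5: XXXX
Step 6: XXXX  (unchanged — fixed point at step 5)


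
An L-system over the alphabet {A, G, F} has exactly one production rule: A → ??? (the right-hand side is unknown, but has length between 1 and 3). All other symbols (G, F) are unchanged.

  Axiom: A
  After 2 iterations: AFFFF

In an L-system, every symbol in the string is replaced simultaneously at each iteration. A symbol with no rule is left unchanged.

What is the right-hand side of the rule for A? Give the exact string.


Trying A → AFF:
  Step 0: A
  Step 1: AFF
  Step 2: AFFFF
Matches the given result.

Answer: AFF


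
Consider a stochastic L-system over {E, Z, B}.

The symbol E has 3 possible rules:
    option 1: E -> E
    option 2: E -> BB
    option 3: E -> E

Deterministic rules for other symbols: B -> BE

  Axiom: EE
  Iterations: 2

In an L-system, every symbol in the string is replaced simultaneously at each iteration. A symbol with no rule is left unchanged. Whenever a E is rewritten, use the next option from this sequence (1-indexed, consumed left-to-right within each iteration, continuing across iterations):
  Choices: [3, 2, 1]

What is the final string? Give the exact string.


Answer: EBEBE

Derivation:
Step 0: EE
Step 1: EBB  (used choices [3, 2])
Step 2: EBEBE  (used choices [1])


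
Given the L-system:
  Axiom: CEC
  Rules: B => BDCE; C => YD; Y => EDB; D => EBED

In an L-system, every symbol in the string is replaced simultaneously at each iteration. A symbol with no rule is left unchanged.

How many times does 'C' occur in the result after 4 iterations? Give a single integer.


Step 0: CEC  (2 'C')
Step 1: YDEYD  (0 'C')
Step 2: EDBEBEDEEDBEBED  (0 'C')
Step 3: EEBEDBDCEEBDCEEEBEDEEEBEDBDCEEBDCEEEBED  (4 'C')
Step 4: EEBDCEEEBEDBDCEEBEDYDEEBDCEEBEDYDEEEBDCEEEBEDEEEBDCEEEBEDBDCEEBEDYDEEBDCEEBEDYDEEEBDCEEEBED  (8 'C')

Answer: 8


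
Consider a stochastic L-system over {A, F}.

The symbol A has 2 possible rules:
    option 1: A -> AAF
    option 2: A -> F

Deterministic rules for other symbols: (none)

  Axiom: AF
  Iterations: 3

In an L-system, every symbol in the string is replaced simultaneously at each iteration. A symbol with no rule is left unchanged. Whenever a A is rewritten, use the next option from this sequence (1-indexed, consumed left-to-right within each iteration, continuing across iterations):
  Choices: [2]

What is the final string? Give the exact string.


Step 0: AF
Step 1: FF  (used choices [2])
Step 2: FF  (used choices [])
Step 3: FF  (used choices [])

Answer: FF


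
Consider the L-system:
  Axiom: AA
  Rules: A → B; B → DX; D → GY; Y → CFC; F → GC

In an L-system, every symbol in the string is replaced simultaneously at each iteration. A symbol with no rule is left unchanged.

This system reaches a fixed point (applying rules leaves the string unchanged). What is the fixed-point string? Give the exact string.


Step 0: AA
Step 1: BB
Step 2: DXDX
Step 3: GYXGYX
Step 4: GCFCXGCFCX
Step 5: GCGCCXGCGCCX
Step 6: GCGCCXGCGCCX  (unchanged — fixed point at step 5)

Answer: GCGCCXGCGCCX


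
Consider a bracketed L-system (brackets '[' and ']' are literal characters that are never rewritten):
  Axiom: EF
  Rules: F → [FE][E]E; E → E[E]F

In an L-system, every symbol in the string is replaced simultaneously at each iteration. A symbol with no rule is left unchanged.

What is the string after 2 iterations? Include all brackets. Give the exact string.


Answer: E[E]F[E[E]F][FE][E]E[[FE][E]EE[E]F][E[E]F]E[E]F

Derivation:
Step 0: EF
Step 1: E[E]F[FE][E]E
Step 2: E[E]F[E[E]F][FE][E]E[[FE][E]EE[E]F][E[E]F]E[E]F


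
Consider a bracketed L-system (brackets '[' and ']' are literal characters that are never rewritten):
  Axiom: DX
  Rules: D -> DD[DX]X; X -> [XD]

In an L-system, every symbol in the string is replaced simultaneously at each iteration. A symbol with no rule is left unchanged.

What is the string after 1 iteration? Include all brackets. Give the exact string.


Answer: DD[DX]X[XD]

Derivation:
Step 0: DX
Step 1: DD[DX]X[XD]


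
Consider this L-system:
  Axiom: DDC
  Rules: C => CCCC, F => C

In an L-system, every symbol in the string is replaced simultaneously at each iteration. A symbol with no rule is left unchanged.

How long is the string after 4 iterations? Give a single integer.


Step 0: length = 3
Step 1: length = 6
Step 2: length = 18
Step 3: length = 66
Step 4: length = 258

Answer: 258


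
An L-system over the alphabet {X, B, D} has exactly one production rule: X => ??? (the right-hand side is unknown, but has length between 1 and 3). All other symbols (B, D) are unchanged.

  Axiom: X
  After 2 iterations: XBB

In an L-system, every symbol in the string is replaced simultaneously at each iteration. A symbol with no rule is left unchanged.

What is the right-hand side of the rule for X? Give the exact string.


Answer: XB

Derivation:
Trying X => XB:
  Step 0: X
  Step 1: XB
  Step 2: XBB
Matches the given result.


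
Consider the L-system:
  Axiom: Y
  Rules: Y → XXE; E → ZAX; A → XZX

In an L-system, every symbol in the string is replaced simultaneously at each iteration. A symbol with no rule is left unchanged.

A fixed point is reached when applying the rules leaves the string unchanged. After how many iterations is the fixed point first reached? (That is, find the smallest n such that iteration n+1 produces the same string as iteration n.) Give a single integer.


Step 0: Y
Step 1: XXE
Step 2: XXZAX
Step 3: XXZXZXX
Step 4: XXZXZXX  (unchanged — fixed point at step 3)

Answer: 3


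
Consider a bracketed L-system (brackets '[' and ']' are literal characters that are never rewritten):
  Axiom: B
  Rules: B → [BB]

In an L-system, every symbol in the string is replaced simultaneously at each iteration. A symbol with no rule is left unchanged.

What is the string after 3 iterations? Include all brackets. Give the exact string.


Step 0: B
Step 1: [BB]
Step 2: [[BB][BB]]
Step 3: [[[BB][BB]][[BB][BB]]]

Answer: [[[BB][BB]][[BB][BB]]]


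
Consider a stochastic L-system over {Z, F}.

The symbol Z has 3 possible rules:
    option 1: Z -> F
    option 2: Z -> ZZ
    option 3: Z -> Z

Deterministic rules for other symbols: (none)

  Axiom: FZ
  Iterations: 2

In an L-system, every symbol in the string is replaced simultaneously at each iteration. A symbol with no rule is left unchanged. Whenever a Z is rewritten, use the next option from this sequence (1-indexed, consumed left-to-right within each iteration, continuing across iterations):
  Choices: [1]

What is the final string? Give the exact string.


Answer: FF

Derivation:
Step 0: FZ
Step 1: FF  (used choices [1])
Step 2: FF  (used choices [])


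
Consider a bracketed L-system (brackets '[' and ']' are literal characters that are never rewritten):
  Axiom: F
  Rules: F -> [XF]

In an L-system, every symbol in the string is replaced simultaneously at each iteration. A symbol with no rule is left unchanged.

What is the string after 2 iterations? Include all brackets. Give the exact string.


Step 0: F
Step 1: [XF]
Step 2: [X[XF]]

Answer: [X[XF]]


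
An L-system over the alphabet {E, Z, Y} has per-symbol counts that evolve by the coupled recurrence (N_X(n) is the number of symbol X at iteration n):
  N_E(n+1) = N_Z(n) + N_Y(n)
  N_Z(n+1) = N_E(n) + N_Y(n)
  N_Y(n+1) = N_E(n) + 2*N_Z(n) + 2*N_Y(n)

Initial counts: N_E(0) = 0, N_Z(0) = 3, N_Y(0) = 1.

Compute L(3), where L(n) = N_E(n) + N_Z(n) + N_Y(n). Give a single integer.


Answer: 142

Derivation:
Step 0: N_E=0, N_Z=3, N_Y=1, L=4
Step 1: N_E=4, N_Z=1, N_Y=8, L=13
Step 2: N_E=9, N_Z=12, N_Y=22, L=43
Step 3: N_E=34, N_Z=31, N_Y=77, L=142


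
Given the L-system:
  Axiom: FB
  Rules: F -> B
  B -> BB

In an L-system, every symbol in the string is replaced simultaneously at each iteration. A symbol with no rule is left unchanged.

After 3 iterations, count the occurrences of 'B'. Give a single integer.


Answer: 12

Derivation:
Step 0: FB  (1 'B')
Step 1: BBB  (3 'B')
Step 2: BBBBBB  (6 'B')
Step 3: BBBBBBBBBBBB  (12 'B')


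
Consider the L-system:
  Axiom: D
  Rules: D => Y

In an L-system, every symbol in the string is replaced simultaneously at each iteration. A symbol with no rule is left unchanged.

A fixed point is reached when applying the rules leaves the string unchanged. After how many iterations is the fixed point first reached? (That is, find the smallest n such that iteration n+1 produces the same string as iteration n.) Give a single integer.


Answer: 1

Derivation:
Step 0: D
Step 1: Y
Step 2: Y  (unchanged — fixed point at step 1)


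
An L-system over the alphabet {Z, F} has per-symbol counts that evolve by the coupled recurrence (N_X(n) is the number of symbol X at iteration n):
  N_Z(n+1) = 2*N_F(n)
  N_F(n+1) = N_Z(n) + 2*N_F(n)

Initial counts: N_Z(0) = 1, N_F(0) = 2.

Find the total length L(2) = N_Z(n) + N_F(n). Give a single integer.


Answer: 24

Derivation:
Step 0: N_Z=1, N_F=2, L=3
Step 1: N_Z=4, N_F=5, L=9
Step 2: N_Z=10, N_F=14, L=24


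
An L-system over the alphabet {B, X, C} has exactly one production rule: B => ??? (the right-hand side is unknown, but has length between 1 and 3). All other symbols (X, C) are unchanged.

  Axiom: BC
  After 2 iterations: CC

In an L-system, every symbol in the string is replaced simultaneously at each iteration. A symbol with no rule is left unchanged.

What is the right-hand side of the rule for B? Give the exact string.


Answer: C

Derivation:
Trying B => C:
  Step 0: BC
  Step 1: CC
  Step 2: CC
Matches the given result.


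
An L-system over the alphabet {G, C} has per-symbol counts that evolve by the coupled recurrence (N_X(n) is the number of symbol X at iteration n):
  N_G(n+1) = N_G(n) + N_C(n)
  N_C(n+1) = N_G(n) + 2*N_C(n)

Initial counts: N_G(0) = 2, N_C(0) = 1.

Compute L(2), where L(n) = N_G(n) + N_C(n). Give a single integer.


Answer: 18

Derivation:
Step 0: N_G=2, N_C=1, L=3
Step 1: N_G=3, N_C=4, L=7
Step 2: N_G=7, N_C=11, L=18


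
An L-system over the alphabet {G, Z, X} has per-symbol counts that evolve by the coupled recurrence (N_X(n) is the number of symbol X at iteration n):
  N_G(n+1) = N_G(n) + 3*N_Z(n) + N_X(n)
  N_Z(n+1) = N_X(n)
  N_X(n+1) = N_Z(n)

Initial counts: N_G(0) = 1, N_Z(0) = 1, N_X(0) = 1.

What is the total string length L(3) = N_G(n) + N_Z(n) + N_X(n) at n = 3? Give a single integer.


Answer: 15

Derivation:
Step 0: N_G=1, N_Z=1, N_X=1, L=3
Step 1: N_G=5, N_Z=1, N_X=1, L=7
Step 2: N_G=9, N_Z=1, N_X=1, L=11
Step 3: N_G=13, N_Z=1, N_X=1, L=15


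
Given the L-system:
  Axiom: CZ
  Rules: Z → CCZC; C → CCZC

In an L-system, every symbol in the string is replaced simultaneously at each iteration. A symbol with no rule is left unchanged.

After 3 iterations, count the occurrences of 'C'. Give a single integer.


Answer: 96

Derivation:
Step 0: CZ  (1 'C')
Step 1: CCZCCCZC  (6 'C')
Step 2: CCZCCCZCCCZCCCZCCCZCCCZCCCZCCCZC  (24 'C')
Step 3: CCZCCCZCCCZCCCZCCCZCCCZCCCZCCCZCCCZCCCZCCCZCCCZCCCZCCCZCCCZCCCZCCCZCCCZCCCZCCCZCCCZCCCZCCCZCCCZCCCZCCCZCCCZCCCZCCCZCCCZCCCZCCCZC  (96 'C')


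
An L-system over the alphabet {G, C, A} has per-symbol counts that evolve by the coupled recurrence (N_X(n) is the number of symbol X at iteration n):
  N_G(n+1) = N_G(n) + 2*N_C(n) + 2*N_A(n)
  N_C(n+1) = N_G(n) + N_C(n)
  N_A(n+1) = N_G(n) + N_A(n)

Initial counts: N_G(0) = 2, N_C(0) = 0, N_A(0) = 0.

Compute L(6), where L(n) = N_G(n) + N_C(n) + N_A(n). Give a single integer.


Answer: 1458

Derivation:
Step 0: N_G=2, N_C=0, N_A=0, L=2
Step 1: N_G=2, N_C=2, N_A=2, L=6
Step 2: N_G=10, N_C=4, N_A=4, L=18
Step 3: N_G=26, N_C=14, N_A=14, L=54
Step 4: N_G=82, N_C=40, N_A=40, L=162
Step 5: N_G=242, N_C=122, N_A=122, L=486
Step 6: N_G=730, N_C=364, N_A=364, L=1458


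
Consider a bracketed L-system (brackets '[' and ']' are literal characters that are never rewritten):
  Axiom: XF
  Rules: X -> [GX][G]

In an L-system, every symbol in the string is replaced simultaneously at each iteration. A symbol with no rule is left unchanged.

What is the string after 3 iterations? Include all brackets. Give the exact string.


Step 0: XF
Step 1: [GX][G]F
Step 2: [G[GX][G]][G]F
Step 3: [G[G[GX][G]][G]][G]F

Answer: [G[G[GX][G]][G]][G]F


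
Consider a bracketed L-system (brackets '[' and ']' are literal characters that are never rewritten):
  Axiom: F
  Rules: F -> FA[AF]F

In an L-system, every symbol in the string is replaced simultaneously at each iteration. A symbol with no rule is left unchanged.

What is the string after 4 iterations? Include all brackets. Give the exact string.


Step 0: F
Step 1: FA[AF]F
Step 2: FA[AF]FA[AFA[AF]F]FA[AF]F
Step 3: FA[AF]FA[AFA[AF]F]FA[AF]FA[AFA[AF]FA[AFA[AF]F]FA[AF]F]FA[AF]FA[AFA[AF]F]FA[AF]F
Step 4: FA[AF]FA[AFA[AF]F]FA[AF]FA[AFA[AF]FA[AFA[AF]F]FA[AF]F]FA[AF]FA[AFA[AF]F]FA[AF]FA[AFA[AF]FA[AFA[AF]F]FA[AF]FA[AFA[AF]FA[AFA[AF]F]FA[AF]F]FA[AF]FA[AFA[AF]F]FA[AF]F]FA[AF]FA[AFA[AF]F]FA[AF]FA[AFA[AF]FA[AFA[AF]F]FA[AF]F]FA[AF]FA[AFA[AF]F]FA[AF]F

Answer: FA[AF]FA[AFA[AF]F]FA[AF]FA[AFA[AF]FA[AFA[AF]F]FA[AF]F]FA[AF]FA[AFA[AF]F]FA[AF]FA[AFA[AF]FA[AFA[AF]F]FA[AF]FA[AFA[AF]FA[AFA[AF]F]FA[AF]F]FA[AF]FA[AFA[AF]F]FA[AF]F]FA[AF]FA[AFA[AF]F]FA[AF]FA[AFA[AF]FA[AFA[AF]F]FA[AF]F]FA[AF]FA[AFA[AF]F]FA[AF]F


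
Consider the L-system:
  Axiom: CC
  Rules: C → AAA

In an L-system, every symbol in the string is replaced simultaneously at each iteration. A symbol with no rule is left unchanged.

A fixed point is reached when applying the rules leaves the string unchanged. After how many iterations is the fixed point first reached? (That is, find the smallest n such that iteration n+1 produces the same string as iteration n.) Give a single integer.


Answer: 1

Derivation:
Step 0: CC
Step 1: AAAAAA
Step 2: AAAAAA  (unchanged — fixed point at step 1)


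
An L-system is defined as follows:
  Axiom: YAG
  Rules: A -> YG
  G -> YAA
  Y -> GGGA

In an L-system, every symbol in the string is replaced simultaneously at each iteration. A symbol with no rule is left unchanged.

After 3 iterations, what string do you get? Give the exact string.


Answer: GGGAYGYGGGGAYGYGGGGAYGYGGGGAYAAYAAYAAYAAYGGGGAYGYGYAAYAAYAAYGGGGAYAAGGGAYAA

Derivation:
Step 0: YAG
Step 1: GGGAYGYAA
Step 2: YAAYAAYAAYGGGGAYAAGGGAYGYG
Step 3: GGGAYGYGGGGAYGYGGGGAYGYGGGGAYAAYAAYAAYAAYGGGGAYGYGYAAYAAYAAYGGGGAYAAGGGAYAA


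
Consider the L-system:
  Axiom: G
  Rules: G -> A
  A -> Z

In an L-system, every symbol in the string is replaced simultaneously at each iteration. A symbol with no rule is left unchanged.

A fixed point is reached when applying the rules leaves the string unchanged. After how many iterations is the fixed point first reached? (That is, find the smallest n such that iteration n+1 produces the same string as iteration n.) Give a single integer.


Step 0: G
Step 1: A
Step 2: Z
Step 3: Z  (unchanged — fixed point at step 2)

Answer: 2


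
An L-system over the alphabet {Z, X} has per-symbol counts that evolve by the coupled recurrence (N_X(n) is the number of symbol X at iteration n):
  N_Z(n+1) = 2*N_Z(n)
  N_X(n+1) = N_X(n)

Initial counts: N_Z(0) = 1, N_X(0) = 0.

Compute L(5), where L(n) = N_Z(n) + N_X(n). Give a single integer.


Answer: 32

Derivation:
Step 0: N_Z=1, N_X=0, L=1
Step 1: N_Z=2, N_X=0, L=2
Step 2: N_Z=4, N_X=0, L=4
Step 3: N_Z=8, N_X=0, L=8
Step 4: N_Z=16, N_X=0, L=16
Step 5: N_Z=32, N_X=0, L=32


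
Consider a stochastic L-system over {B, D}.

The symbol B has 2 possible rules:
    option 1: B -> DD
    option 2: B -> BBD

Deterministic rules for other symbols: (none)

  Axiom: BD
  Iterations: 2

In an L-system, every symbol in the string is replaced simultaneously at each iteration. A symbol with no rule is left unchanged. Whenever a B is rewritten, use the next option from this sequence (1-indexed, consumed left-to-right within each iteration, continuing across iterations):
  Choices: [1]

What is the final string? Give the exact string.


Step 0: BD
Step 1: DDD  (used choices [1])
Step 2: DDD  (used choices [])

Answer: DDD


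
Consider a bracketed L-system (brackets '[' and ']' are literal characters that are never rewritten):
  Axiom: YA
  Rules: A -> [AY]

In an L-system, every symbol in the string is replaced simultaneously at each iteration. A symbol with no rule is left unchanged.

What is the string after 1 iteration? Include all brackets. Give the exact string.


Step 0: YA
Step 1: Y[AY]

Answer: Y[AY]


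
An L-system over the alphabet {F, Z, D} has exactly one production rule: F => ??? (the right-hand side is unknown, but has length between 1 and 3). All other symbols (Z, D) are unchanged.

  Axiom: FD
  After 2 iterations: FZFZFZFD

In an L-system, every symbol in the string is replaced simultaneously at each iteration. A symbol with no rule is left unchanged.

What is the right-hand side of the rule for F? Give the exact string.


Answer: FZF

Derivation:
Trying F => FZF:
  Step 0: FD
  Step 1: FZFD
  Step 2: FZFZFZFD
Matches the given result.


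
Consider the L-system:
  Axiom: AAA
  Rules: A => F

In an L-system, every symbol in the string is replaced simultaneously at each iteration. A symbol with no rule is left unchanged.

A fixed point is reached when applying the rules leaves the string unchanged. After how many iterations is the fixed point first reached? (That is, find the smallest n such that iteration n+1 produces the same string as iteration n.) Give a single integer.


Answer: 1

Derivation:
Step 0: AAA
Step 1: FFF
Step 2: FFF  (unchanged — fixed point at step 1)


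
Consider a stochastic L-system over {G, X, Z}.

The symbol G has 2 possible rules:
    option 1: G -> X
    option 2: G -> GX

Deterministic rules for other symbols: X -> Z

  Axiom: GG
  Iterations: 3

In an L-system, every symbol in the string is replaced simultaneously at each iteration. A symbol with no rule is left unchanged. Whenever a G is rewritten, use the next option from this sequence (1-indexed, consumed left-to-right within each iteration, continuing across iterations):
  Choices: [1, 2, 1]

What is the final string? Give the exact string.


Step 0: GG
Step 1: XGX  (used choices [1, 2])
Step 2: ZXZ  (used choices [1])
Step 3: ZZZ  (used choices [])

Answer: ZZZ


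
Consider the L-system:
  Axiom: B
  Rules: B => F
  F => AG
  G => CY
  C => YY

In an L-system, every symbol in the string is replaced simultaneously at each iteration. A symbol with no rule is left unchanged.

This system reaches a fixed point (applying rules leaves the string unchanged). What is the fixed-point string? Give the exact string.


Step 0: B
Step 1: F
Step 2: AG
Step 3: ACY
Step 4: AYYY
Step 5: AYYY  (unchanged — fixed point at step 4)

Answer: AYYY


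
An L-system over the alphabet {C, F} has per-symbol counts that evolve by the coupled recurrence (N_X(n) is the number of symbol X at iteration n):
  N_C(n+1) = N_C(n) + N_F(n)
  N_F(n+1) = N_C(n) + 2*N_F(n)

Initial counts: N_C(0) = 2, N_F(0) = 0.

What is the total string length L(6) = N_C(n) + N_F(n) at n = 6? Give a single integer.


Step 0: N_C=2, N_F=0, L=2
Step 1: N_C=2, N_F=2, L=4
Step 2: N_C=4, N_F=6, L=10
Step 3: N_C=10, N_F=16, L=26
Step 4: N_C=26, N_F=42, L=68
Step 5: N_C=68, N_F=110, L=178
Step 6: N_C=178, N_F=288, L=466

Answer: 466


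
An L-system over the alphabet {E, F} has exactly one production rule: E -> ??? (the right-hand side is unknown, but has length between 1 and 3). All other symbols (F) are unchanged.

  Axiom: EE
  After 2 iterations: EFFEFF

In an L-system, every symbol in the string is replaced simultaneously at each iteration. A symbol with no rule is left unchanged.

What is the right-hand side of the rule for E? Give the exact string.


Answer: EF

Derivation:
Trying E -> EF:
  Step 0: EE
  Step 1: EFEF
  Step 2: EFFEFF
Matches the given result.


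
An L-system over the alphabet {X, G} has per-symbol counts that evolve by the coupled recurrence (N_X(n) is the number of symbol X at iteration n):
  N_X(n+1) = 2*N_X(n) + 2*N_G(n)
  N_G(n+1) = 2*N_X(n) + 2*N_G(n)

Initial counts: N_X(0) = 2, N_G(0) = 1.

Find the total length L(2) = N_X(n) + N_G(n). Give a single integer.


Answer: 48

Derivation:
Step 0: N_X=2, N_G=1, L=3
Step 1: N_X=6, N_G=6, L=12
Step 2: N_X=24, N_G=24, L=48


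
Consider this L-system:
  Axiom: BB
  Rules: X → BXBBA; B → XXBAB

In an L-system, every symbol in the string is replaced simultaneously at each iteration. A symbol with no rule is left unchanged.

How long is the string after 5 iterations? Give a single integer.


Answer: 2730

Derivation:
Step 0: length = 2
Step 1: length = 10
Step 2: length = 42
Step 3: length = 170
Step 4: length = 682
Step 5: length = 2730


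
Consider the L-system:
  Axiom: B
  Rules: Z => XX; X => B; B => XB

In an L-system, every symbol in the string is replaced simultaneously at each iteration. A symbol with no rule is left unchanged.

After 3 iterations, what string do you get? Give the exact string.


Step 0: B
Step 1: XB
Step 2: BXB
Step 3: XBBXB

Answer: XBBXB


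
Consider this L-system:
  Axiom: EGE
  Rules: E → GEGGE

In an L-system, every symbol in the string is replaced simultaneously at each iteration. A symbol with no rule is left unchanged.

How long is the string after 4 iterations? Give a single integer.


Step 0: length = 3
Step 1: length = 11
Step 2: length = 27
Step 3: length = 59
Step 4: length = 123

Answer: 123


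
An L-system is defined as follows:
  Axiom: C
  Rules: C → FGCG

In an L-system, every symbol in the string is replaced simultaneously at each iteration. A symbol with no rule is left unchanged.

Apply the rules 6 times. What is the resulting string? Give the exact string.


Answer: FGFGFGFGFGFGCGGGGGG

Derivation:
Step 0: C
Step 1: FGCG
Step 2: FGFGCGG
Step 3: FGFGFGCGGG
Step 4: FGFGFGFGCGGGG
Step 5: FGFGFGFGFGCGGGGG
Step 6: FGFGFGFGFGFGCGGGGGG
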